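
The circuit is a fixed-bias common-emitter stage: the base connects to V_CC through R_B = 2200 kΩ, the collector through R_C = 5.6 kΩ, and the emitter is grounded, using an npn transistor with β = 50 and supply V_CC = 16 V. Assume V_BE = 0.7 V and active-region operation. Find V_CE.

Base loop: V_CC = I_B·R_B + V_BE, so I_B = (16 − 0.7)/2200 kΩ = 0.00695 mA.
In the active region I_C = β·I_B = 50 × 0.00695 = 0.348 mA.
Collector loop: V_CE = V_CC − I_C·R_C = 16 − 0.348×5.6 = 14.1 V.
Since V_CE = 14.1 V > V_CE(sat) ≈ 0.2 V, the transistor is in the active region as assumed.

V_CE ≈ 14 V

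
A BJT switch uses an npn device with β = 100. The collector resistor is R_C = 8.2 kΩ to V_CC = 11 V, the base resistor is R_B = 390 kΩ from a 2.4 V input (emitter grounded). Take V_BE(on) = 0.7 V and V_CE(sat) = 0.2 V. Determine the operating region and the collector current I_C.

active; I_C ≈ 0.44 mA

Assume active. Base-emitter loop: I_B = (V_BB − V_BE)/R_B = (2.4 − 0.7)/390 = 0.00436 mA.
I_C = β·I_B = 100×0.00436 = 0.436 mA.
V_CE = V_CC − I_C·R_C = 11 − 0.436×8.2 = 7.43 V > V_CE(sat), so the active-region assumption holds.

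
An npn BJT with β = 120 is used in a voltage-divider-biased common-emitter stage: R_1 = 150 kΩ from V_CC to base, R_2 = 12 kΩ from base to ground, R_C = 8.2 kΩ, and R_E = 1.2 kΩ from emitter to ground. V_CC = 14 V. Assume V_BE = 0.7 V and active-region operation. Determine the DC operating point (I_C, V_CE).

I_C ≈ 0.26 mA, V_CE ≈ 12 V

Thevenize the base divider: V_Th = V_CC·R_2/(R_1+R_2) = 14×12/162 = 1.04 V, R_Th = R_1‖R_2 = 11.1 kΩ.
Base-emitter loop: V_Th = I_B·R_Th + V_BE + (β+1)I_B·R_E, so I_B = (1.04 − 0.7) / (11.1 + 121×1.2) = 0.00216 mA.
I_C = β·I_B = 120×0.00216 = 0.259 mA, and I_E = (β+1)I_B = 0.261 mA.
V_CE = V_CC − I_C·R_C − I_E·R_E = 14 − 0.259×8.2 − 0.261×1.2 = 11.6 V.
V_CE = 11.6 V > 0.2 V confirms active-region operation.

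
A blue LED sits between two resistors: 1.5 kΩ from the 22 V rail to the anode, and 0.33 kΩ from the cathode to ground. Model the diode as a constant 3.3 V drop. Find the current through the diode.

The two resistors are in series with the diode, so KVL gives 22 = I·1.5 + 3.3 + I·0.33.
I = (22 − 3.3) / (1.5 + 0.33) kΩ = 18.7 / 1.83 = 10.2 mA.

I ≈ 10 mA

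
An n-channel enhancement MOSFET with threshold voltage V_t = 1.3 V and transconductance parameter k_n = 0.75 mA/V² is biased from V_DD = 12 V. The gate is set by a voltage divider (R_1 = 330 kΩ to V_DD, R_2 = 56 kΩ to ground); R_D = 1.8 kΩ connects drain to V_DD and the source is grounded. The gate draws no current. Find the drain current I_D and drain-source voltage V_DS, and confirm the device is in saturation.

I_D ≈ 0.073 mA, V_DS ≈ 12 V

V_G = V_DD·R_2/(R_1+R_2) = 12×56/386 = 1.74 V. With the source grounded, V_GS = V_G = 1.74 V.
Assume saturation: I_D = (k_n/2)(V_GS − V_t)² = (0.75/2)×(1.74 − 1.3)² = 0.375×0.441² = 0.0729 mA.
V_DS = V_DD − I_D·R_D = 12 − 0.0729×1.8 = 11.9 V.
Saturation requires V_DS ≥ V_GS − V_t = 0.441 V; 11.9 ≥ 0.441 ✓.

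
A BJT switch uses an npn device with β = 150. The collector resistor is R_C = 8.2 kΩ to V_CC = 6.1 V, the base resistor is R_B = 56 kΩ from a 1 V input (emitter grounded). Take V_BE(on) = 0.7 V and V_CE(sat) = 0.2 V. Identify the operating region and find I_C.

Assume active: I_B = (1 − 0.7)/56 = 0.00536 mA, giving I_C = β·I_B = 0.804 mA.
But then V_CE = 6.1 − 0.804×8.2 = -0.489 V < V_CE(sat) = 0.2 V — impossible in the active region.
So the transistor is saturated. With V_CE = 0.2 V, I_C = (V_CC − 0.2)/R_C = 5.9/8.2 = 0.72 mA.
Check: β·I_B = 0.804 mA > I_C = 0.72 mA, confirming saturation.

saturation; I_C ≈ 0.72 mA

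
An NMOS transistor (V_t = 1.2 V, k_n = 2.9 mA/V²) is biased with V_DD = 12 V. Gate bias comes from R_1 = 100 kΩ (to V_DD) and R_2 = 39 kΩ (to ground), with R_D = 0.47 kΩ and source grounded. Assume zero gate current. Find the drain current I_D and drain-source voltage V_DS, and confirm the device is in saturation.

I_D ≈ 6.8 mA, V_DS ≈ 8.8 V

V_G = V_DD·R_2/(R_1+R_2) = 12×39/139 = 3.37 V. With the source grounded, V_GS = V_G = 3.37 V.
Assume saturation: I_D = (k_n/2)(V_GS − V_t)² = (2.9/2)×(3.37 − 1.2)² = 1.45×2.17² = 6.81 mA.
V_DS = V_DD − I_D·R_D = 12 − 6.81×0.47 = 8.8 V.
Saturation requires V_DS ≥ V_GS − V_t = 2.17 V; 8.8 ≥ 2.17 ✓.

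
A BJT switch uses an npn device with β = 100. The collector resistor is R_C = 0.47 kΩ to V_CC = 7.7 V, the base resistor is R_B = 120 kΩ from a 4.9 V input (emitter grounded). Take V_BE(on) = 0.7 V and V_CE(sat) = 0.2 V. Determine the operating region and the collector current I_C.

Assume active. Base-emitter loop: I_B = (V_BB − V_BE)/R_B = (4.9 − 0.7)/120 = 0.035 mA.
I_C = β·I_B = 100×0.035 = 3.5 mA.
V_CE = V_CC − I_C·R_C = 7.7 − 3.5×0.47 = 6.05 V > V_CE(sat), so the active-region assumption holds.

active; I_C ≈ 3.5 mA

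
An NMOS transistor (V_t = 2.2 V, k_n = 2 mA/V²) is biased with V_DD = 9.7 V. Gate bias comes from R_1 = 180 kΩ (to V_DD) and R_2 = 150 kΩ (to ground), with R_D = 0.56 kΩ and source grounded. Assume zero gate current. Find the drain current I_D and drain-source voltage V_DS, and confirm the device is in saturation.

V_G = V_DD·R_2/(R_1+R_2) = 9.7×150/330 = 4.41 V. With the source grounded, V_GS = V_G = 4.41 V.
Assume saturation: I_D = (k_n/2)(V_GS − V_t)² = (2/2)×(4.41 − 2.2)² = 1×2.21² = 4.88 mA.
V_DS = V_DD − I_D·R_D = 9.7 − 4.88×0.56 = 6.97 V.
Saturation requires V_DS ≥ V_GS − V_t = 2.21 V; 6.97 ≥ 2.21 ✓.

I_D ≈ 4.9 mA, V_DS ≈ 7 V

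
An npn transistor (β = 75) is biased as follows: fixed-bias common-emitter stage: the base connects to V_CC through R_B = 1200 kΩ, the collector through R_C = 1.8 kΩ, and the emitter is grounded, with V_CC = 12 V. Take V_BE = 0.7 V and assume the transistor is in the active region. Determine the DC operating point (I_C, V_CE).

Base loop: V_CC = I_B·R_B + V_BE, so I_B = (12 − 0.7)/1200 kΩ = 0.00942 mA.
In the active region I_C = β·I_B = 75 × 0.00942 = 0.706 mA.
Collector loop: V_CE = V_CC − I_C·R_C = 12 − 0.706×1.8 = 10.7 V.
Since V_CE = 10.7 V > V_CE(sat) ≈ 0.2 V, the transistor is in the active region as assumed.

I_C ≈ 0.71 mA, V_CE ≈ 11 V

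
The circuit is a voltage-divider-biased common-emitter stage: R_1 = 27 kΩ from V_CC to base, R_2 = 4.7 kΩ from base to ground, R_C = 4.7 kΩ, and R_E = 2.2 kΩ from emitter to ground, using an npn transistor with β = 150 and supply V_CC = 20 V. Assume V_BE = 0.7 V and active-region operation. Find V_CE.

V_CE ≈ 13 V

Thevenize the base divider: V_Th = V_CC·R_2/(R_1+R_2) = 20×4.7/31.7 = 2.97 V, R_Th = R_1‖R_2 = 4 kΩ.
Base-emitter loop: V_Th = I_B·R_Th + V_BE + (β+1)I_B·R_E, so I_B = (2.97 − 0.7) / (4 + 151×2.2) = 0.00674 mA.
I_C = β·I_B = 150×0.00674 = 1.01 mA, and I_E = (β+1)I_B = 1.02 mA.
V_CE = V_CC − I_C·R_C − I_E·R_E = 20 − 1.01×4.7 − 1.02×2.2 = 13 V.
V_CE = 13 V > 0.2 V confirms active-region operation.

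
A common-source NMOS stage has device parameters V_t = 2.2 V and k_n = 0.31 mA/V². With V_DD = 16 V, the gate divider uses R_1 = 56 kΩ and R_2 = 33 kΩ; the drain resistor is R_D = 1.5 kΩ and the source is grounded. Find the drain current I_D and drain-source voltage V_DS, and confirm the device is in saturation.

V_G = V_DD·R_2/(R_1+R_2) = 16×33/89 = 5.93 V. With the source grounded, V_GS = V_G = 5.93 V.
Assume saturation: I_D = (k_n/2)(V_GS − V_t)² = (0.31/2)×(5.93 − 2.2)² = 0.155×3.73² = 2.16 mA.
V_DS = V_DD − I_D·R_D = 16 − 2.16×1.5 = 12.8 V.
Saturation requires V_DS ≥ V_GS − V_t = 3.73 V; 12.8 ≥ 3.73 ✓.

I_D ≈ 2.2 mA, V_DS ≈ 13 V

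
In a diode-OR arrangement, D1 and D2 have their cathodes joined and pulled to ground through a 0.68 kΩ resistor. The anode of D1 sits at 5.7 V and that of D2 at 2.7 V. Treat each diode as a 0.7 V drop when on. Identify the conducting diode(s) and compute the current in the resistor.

Only D1 conducts; I_R ≈ 7.4 mA

Assume both conduct. Then node N would need to be at both 5.7−0.7 = 5 V and 2.7−0.7 = 2 V, which is impossible.
Assume only D1 conducts: V_N = 5.7 − 0.7 = 5 V, so I_R = 5/0.68 = 7.35 mA.
Check D2: its anode-to-cathode voltage is 2.7 − 5 = -2.3 V < 0.7 V, so it is off. The assumption is consistent.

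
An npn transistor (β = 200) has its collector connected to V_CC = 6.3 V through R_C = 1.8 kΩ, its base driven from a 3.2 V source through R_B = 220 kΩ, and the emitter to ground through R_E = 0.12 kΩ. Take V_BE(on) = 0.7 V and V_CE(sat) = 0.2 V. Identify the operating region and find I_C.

active; I_C ≈ 2 mA

Assume active. Base-emitter loop: I_B = (V_BB − V_BE)/(R_B + (β+1)R_E) = (3.2 − 0.7)/(220 + 201×0.12) = 0.0102 mA.
I_C = β·I_B = 200×0.0102 = 2.05 mA.
V_CE = V_CC − I_C·R_C − I_E·R_E = 6.3 − 2.05×1.8 − 2.06×0.12 = 2.37 V > V_CE(sat), so the active-region assumption holds.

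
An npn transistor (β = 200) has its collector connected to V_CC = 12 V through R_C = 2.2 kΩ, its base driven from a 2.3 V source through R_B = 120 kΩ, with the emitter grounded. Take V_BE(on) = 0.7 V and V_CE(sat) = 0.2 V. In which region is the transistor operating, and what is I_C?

Assume active. Base-emitter loop: I_B = (V_BB − V_BE)/R_B = (2.3 − 0.7)/120 = 0.0133 mA.
I_C = β·I_B = 200×0.0133 = 2.67 mA.
V_CE = V_CC − I_C·R_C = 12 − 2.67×2.2 = 6.13 V > V_CE(sat), so the active-region assumption holds.

active; I_C ≈ 2.7 mA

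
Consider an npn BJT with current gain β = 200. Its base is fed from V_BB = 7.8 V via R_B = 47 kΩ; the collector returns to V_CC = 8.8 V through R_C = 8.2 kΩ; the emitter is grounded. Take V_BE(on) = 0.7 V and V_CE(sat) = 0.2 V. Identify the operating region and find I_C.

saturation; I_C ≈ 1 mA

Assume active: I_B = (7.8 − 0.7)/47 = 0.151 mA, giving I_C = β·I_B = 30.2 mA.
But then V_CE = 8.8 − 30.2×8.2 = -239 V < V_CE(sat) = 0.2 V — impossible in the active region.
So the transistor is saturated. With V_CE = 0.2 V, I_C = (V_CC − 0.2)/R_C = 8.6/8.2 = 1.05 mA.
Check: β·I_B = 30.2 mA > I_C = 1.05 mA, confirming saturation.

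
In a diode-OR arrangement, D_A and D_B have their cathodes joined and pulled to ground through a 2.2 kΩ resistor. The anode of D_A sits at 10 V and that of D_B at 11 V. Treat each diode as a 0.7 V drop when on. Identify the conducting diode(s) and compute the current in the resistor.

Only D_B conducts; I_R ≈ 4.7 mA

Assume both conduct. Then node N would need to be at both 10−0.7 = 9.3 V and 11−0.7 = 10.3 V, which is impossible.
Assume only D_B conducts: V_N = 11 − 0.7 = 10.3 V, so I_R = 10.3/2.2 = 4.68 mA.
Check D_A: its anode-to-cathode voltage is 10 − 10.3 = -0.3 V < 0.7 V, so it is off. The assumption is consistent.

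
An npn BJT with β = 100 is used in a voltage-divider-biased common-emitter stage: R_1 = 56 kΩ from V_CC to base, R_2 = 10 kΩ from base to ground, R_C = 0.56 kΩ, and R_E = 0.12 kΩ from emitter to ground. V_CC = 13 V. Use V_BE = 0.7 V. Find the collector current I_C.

Thevenize the base divider: V_Th = V_CC·R_2/(R_1+R_2) = 13×10/66 = 1.97 V, R_Th = R_1‖R_2 = 8.48 kΩ.
Base-emitter loop: V_Th = I_B·R_Th + V_BE + (β+1)I_B·R_E, so I_B = (1.97 − 0.7) / (8.48 + 101×0.12) = 0.0616 mA.
I_C = β·I_B = 100×0.0616 = 6.16 mA, and I_E = (β+1)I_B = 6.22 mA.
V_CE = V_CC − I_C·R_C − I_E·R_E = 13 − 6.16×0.56 − 6.22×0.12 = 8.8 V.
V_CE = 8.8 V > 0.2 V confirms active-region operation.

I_C ≈ 6.2 mA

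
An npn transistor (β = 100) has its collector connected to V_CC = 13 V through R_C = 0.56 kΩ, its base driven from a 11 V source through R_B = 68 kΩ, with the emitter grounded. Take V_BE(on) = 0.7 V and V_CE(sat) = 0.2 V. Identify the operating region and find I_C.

active; I_C ≈ 15 mA

Assume active. Base-emitter loop: I_B = (V_BB − V_BE)/R_B = (11 − 0.7)/68 = 0.151 mA.
I_C = β·I_B = 100×0.151 = 15.1 mA.
V_CE = V_CC − I_C·R_C = 13 − 15.1×0.56 = 4.52 V > V_CE(sat), so the active-region assumption holds.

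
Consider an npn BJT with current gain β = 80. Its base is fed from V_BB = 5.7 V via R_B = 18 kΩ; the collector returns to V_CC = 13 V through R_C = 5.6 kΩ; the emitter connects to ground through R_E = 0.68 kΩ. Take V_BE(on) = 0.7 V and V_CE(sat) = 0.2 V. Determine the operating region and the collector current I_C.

Assume active: I_B = (5.7 − 0.7)/(18 + 81×0.68) = 0.0684 mA, I_C = β·I_B = 5.47 mA.
Then V_CE = 13 − 5.47×5.6 − 5.54×0.68 = -21.4 V < 0.2 V — the active assumption fails.
Re-solve with V_CE = 0.2 V. KCL at the emitter: V_E/R_E = (V_BB−0.7−V_E)/R_B + (V_CC−0.2−V_E)/R_C, giving V_E = 1.5 V.
I_C = (V_CC − 0.2 − V_E)/R_C = (12.8 − 1.5)/5.6 = 2.02 mA.
Check: I_B = (5 − 1.5)/18 = 0.194 mA, and β·I_B = 15.5 mA > I_C, confirming saturation.

saturation; I_C ≈ 2 mA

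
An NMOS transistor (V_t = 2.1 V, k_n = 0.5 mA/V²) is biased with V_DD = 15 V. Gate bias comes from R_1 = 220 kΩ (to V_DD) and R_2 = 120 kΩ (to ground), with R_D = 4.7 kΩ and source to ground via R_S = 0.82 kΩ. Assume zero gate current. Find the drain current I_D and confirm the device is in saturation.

V_G = V_DD·R_2/(R_1+R_2) = 15×120/340 = 5.29 V.
Assume saturation: I_D = (k_n/2)(V_GS − V_t)² with V_GS = V_G − I_D·R_S = 5.29 − 0.82·I_D.
Substituting gives 0.168·I_D² − 2.31·I_D + 2.55 = 0, with roots I_D = 1.21 or 12.5 mA.
The root I_D = 12.5 mA gives V_GS = -4.98 V ≤ V_t, so take I_D = 1.21 mA.
Then V_GS = 4.3 V and V_DS = V_DD − I_D(R_D+R_S) = 15 − 1.21×5.52 = 8.31 V.
Saturation requires V_DS ≥ V_GS − V_t = 2.2 V; 8.31 ≥ 2.2 ✓.

I_D ≈ 1.2 mA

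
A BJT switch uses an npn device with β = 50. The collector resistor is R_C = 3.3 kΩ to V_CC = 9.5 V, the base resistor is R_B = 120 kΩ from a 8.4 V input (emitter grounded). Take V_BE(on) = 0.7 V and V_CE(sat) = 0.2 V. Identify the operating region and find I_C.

Assume active: I_B = (8.4 − 0.7)/120 = 0.0642 mA, giving I_C = β·I_B = 3.21 mA.
But then V_CE = 9.5 − 3.21×3.3 = -1.09 V < V_CE(sat) = 0.2 V — impossible in the active region.
So the transistor is saturated. With V_CE = 0.2 V, I_C = (V_CC − 0.2)/R_C = 9.3/3.3 = 2.82 mA.
Check: β·I_B = 3.21 mA > I_C = 2.82 mA, confirming saturation.

saturation; I_C ≈ 2.8 mA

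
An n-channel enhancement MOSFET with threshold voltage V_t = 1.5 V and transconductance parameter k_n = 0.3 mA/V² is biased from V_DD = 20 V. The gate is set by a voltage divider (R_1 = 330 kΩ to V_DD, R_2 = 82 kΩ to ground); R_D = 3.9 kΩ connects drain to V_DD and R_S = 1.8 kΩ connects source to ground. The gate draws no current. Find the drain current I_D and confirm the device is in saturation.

V_G = V_DD·R_2/(R_1+R_2) = 20×82/412 = 3.98 V.
Assume saturation: I_D = (k_n/2)(V_GS − V_t)² with V_GS = V_G − I_D·R_S = 3.98 − 1.8·I_D.
Substituting gives 0.486·I_D² − 2.34·I_D + 0.923 = 0, with roots I_D = 0.434 or 4.38 mA.
The root I_D = 4.38 mA gives V_GS = -3.9 V ≤ V_t, so take I_D = 0.434 mA.
Then V_GS = 3.2 V and V_DS = V_DD − I_D(R_D+R_S) = 20 − 0.434×5.7 = 17.5 V.
Saturation requires V_DS ≥ V_GS − V_t = 1.7 V; 17.5 ≥ 1.7 ✓.

I_D ≈ 0.43 mA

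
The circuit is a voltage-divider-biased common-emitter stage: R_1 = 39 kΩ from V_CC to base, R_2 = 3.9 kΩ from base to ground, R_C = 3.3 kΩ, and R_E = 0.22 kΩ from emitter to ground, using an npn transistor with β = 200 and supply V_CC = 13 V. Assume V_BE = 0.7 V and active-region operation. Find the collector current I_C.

Thevenize the base divider: V_Th = V_CC·R_2/(R_1+R_2) = 13×3.9/42.9 = 1.18 V, R_Th = R_1‖R_2 = 3.55 kΩ.
Base-emitter loop: V_Th = I_B·R_Th + V_BE + (β+1)I_B·R_E, so I_B = (1.18 − 0.7) / (3.55 + 201×0.22) = 0.0101 mA.
I_C = β·I_B = 200×0.0101 = 2.02 mA, and I_E = (β+1)I_B = 2.03 mA.
V_CE = V_CC − I_C·R_C − I_E·R_E = 13 − 2.02×3.3 − 2.03×0.22 = 5.9 V.
V_CE = 5.9 V > 0.2 V confirms active-region operation.

I_C ≈ 2 mA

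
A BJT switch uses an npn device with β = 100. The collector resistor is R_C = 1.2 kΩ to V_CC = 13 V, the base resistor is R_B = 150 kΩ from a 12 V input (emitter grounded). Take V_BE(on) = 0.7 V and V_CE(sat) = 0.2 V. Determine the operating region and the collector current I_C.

active; I_C ≈ 7.5 mA

Assume active. Base-emitter loop: I_B = (V_BB − V_BE)/R_B = (12 − 0.7)/150 = 0.0753 mA.
I_C = β·I_B = 100×0.0753 = 7.53 mA.
V_CE = V_CC − I_C·R_C = 13 − 7.53×1.2 = 3.96 V > V_CE(sat), so the active-region assumption holds.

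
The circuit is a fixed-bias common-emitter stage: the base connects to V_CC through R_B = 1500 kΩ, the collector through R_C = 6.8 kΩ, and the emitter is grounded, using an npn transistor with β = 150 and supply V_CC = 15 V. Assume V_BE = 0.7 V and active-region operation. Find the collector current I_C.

Base loop: V_CC = I_B·R_B + V_BE, so I_B = (15 − 0.7)/1500 kΩ = 0.00953 mA.
In the active region I_C = β·I_B = 150 × 0.00953 = 1.43 mA.
Collector loop: V_CE = V_CC − I_C·R_C = 15 − 1.43×6.8 = 5.28 V.
Since V_CE = 5.28 V > V_CE(sat) ≈ 0.2 V, the transistor is in the active region as assumed.

I_C ≈ 1.4 mA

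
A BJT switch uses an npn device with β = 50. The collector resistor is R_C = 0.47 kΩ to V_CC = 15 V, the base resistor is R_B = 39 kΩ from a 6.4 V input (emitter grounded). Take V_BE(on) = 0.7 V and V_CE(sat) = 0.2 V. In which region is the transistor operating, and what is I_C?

active; I_C ≈ 7.3 mA

Assume active. Base-emitter loop: I_B = (V_BB − V_BE)/R_B = (6.4 − 0.7)/39 = 0.146 mA.
I_C = β·I_B = 50×0.146 = 7.31 mA.
V_CE = V_CC − I_C·R_C = 15 − 7.31×0.47 = 11.6 V > V_CE(sat), so the active-region assumption holds.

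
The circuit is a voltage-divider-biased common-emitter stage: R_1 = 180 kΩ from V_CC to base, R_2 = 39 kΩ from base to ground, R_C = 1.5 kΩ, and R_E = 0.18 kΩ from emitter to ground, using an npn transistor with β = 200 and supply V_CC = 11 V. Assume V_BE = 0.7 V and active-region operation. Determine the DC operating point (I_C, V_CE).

Thevenize the base divider: V_Th = V_CC·R_2/(R_1+R_2) = 11×39/219 = 1.96 V, R_Th = R_1‖R_2 = 32.1 kΩ.
Base-emitter loop: V_Th = I_B·R_Th + V_BE + (β+1)I_B·R_E, so I_B = (1.96 − 0.7) / (32.1 + 201×0.18) = 0.0184 mA.
I_C = β·I_B = 200×0.0184 = 3.69 mA, and I_E = (β+1)I_B = 3.71 mA.
V_CE = V_CC − I_C·R_C − I_E·R_E = 11 − 3.69×1.5 − 3.71×0.18 = 4.8 V.
V_CE = 4.8 V > 0.2 V confirms active-region operation.

I_C ≈ 3.7 mA, V_CE ≈ 4.8 V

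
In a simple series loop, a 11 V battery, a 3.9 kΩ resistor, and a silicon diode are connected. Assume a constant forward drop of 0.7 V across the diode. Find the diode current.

KVL around the loop: 11 = V_D + I·R = 0.7 + I × 3.9 kΩ.
So I = (11 − 0.7) / 3.9 kΩ = 10.3 / 3.9 = 2.64 mA.

I ≈ 2.6 mA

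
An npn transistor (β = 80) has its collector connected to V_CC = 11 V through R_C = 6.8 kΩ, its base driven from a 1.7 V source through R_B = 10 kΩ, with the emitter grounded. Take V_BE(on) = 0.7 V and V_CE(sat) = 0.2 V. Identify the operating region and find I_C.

saturation; I_C ≈ 1.6 mA

Assume active: I_B = (1.7 − 0.7)/10 = 0.1 mA, giving I_C = β·I_B = 8 mA.
But then V_CE = 11 − 8×6.8 = -43.4 V < V_CE(sat) = 0.2 V — impossible in the active region.
So the transistor is saturated. With V_CE = 0.2 V, I_C = (V_CC − 0.2)/R_C = 10.8/6.8 = 1.59 mA.
Check: β·I_B = 8 mA > I_C = 1.59 mA, confirming saturation.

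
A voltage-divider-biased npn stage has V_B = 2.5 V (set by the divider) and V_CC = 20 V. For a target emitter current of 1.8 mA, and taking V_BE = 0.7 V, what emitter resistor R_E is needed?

V_E = V_B − V_BE = 2.5 − 0.7 = 1.8 V.
R_E = V_E / I_E = 1.8 / 1.8 = 1 kΩ.

R_E ≈ 1 kΩ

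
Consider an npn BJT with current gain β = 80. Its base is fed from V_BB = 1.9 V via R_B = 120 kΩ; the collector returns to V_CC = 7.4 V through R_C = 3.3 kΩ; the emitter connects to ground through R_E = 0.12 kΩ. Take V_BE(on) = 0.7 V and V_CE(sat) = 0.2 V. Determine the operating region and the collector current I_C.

active; I_C ≈ 0.74 mA

Assume active. Base-emitter loop: I_B = (V_BB − V_BE)/(R_B + (β+1)R_E) = (1.9 − 0.7)/(120 + 81×0.12) = 0.00925 mA.
I_C = β·I_B = 80×0.00925 = 0.74 mA.
V_CE = V_CC − I_C·R_C − I_E·R_E = 7.4 − 0.74×3.3 − 0.749×0.12 = 4.87 V > V_CE(sat), so the active-region assumption holds.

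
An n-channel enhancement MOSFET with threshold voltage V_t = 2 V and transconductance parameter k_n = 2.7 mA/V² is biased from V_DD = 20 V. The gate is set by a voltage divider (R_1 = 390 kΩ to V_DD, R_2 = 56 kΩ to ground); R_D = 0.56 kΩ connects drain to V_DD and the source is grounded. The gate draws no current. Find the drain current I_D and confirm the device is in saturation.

V_G = V_DD·R_2/(R_1+R_2) = 20×56/446 = 2.51 V. With the source grounded, V_GS = V_G = 2.51 V.
Assume saturation: I_D = (k_n/2)(V_GS − V_t)² = (2.7/2)×(2.51 − 2)² = 1.35×0.511² = 0.353 mA.
V_DS = V_DD − I_D·R_D = 20 − 0.353×0.56 = 19.8 V.
Saturation requires V_DS ≥ V_GS − V_t = 0.511 V; 19.8 ≥ 0.511 ✓.

I_D ≈ 0.35 mA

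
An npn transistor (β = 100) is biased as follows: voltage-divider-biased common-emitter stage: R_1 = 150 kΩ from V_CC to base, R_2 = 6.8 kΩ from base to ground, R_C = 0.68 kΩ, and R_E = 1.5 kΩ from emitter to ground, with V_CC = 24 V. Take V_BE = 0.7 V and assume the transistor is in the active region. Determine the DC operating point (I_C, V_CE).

Thevenize the base divider: V_Th = V_CC·R_2/(R_1+R_2) = 24×6.8/157 = 1.04 V, R_Th = R_1‖R_2 = 6.51 kΩ.
Base-emitter loop: V_Th = I_B·R_Th + V_BE + (β+1)I_B·R_E, so I_B = (1.04 − 0.7) / (6.51 + 101×1.5) = 0.00216 mA.
I_C = β·I_B = 100×0.00216 = 0.216 mA, and I_E = (β+1)I_B = 0.218 mA.
V_CE = V_CC − I_C·R_C − I_E·R_E = 24 − 0.216×0.68 − 0.218×1.5 = 23.5 V.
V_CE = 23.5 V > 0.2 V confirms active-region operation.

I_C ≈ 0.22 mA, V_CE ≈ 24 V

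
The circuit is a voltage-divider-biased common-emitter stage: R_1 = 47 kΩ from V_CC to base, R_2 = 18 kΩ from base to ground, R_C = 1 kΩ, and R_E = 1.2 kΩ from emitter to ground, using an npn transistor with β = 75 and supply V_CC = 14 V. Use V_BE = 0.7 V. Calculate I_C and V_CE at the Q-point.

I_C ≈ 2.3 mA, V_CE ≈ 8.9 V

Thevenize the base divider: V_Th = V_CC·R_2/(R_1+R_2) = 14×18/65 = 3.88 V, R_Th = R_1‖R_2 = 13 kΩ.
Base-emitter loop: V_Th = I_B·R_Th + V_BE + (β+1)I_B·R_E, so I_B = (3.88 − 0.7) / (13 + 76×1.2) = 0.0305 mA.
I_C = β·I_B = 75×0.0305 = 2.29 mA, and I_E = (β+1)I_B = 2.32 mA.
V_CE = V_CC − I_C·R_C − I_E·R_E = 14 − 2.29×1 − 2.32×1.2 = 8.93 V.
V_CE = 8.93 V > 0.2 V confirms active-region operation.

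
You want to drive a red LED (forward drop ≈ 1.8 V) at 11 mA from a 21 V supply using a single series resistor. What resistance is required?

The resistor drops V_S − V_D = 21 − 1.8 = 19.2 V at 11 mA.
R = 19.2 V / 11 mA = 1.75 kΩ.

R ≈ 1.7 kΩ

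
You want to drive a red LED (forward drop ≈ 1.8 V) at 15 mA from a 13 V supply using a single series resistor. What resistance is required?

The resistor drops V_S − V_D = 13 − 1.8 = 11.2 V at 15 mA.
R = 11.2 V / 15 mA = 0.747 kΩ.

R ≈ 0.75 kΩ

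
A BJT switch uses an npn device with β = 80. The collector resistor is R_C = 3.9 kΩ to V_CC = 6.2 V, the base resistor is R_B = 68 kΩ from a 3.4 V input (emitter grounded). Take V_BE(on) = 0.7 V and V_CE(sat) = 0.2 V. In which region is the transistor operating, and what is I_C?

Assume active: I_B = (3.4 − 0.7)/68 = 0.0397 mA, giving I_C = β·I_B = 3.18 mA.
But then V_CE = 6.2 − 3.18×3.9 = -6.19 V < V_CE(sat) = 0.2 V — impossible in the active region.
So the transistor is saturated. With V_CE = 0.2 V, I_C = (V_CC − 0.2)/R_C = 6/3.9 = 1.54 mA.
Check: β·I_B = 3.18 mA > I_C = 1.54 mA, confirming saturation.

saturation; I_C ≈ 1.5 mA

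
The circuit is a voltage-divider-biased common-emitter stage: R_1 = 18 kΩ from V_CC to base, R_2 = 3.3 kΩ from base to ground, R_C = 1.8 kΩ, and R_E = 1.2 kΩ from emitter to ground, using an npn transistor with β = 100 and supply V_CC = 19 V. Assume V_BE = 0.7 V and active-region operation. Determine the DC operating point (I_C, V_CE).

I_C ≈ 1.8 mA, V_CE ≈ 14 V

Thevenize the base divider: V_Th = V_CC·R_2/(R_1+R_2) = 19×3.3/21.3 = 2.94 V, R_Th = R_1‖R_2 = 2.79 kΩ.
Base-emitter loop: V_Th = I_B·R_Th + V_BE + (β+1)I_B·R_E, so I_B = (2.94 − 0.7) / (2.79 + 101×1.2) = 0.0181 mA.
I_C = β·I_B = 100×0.0181 = 1.81 mA, and I_E = (β+1)I_B = 1.83 mA.
V_CE = V_CC − I_C·R_C − I_E·R_E = 19 − 1.81×1.8 − 1.83×1.2 = 13.5 V.
V_CE = 13.5 V > 0.2 V confirms active-region operation.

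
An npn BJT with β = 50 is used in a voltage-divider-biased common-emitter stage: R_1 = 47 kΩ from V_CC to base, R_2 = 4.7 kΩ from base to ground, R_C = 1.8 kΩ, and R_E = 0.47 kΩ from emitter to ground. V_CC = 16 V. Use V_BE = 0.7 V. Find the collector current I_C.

Thevenize the base divider: V_Th = V_CC·R_2/(R_1+R_2) = 16×4.7/51.7 = 1.45 V, R_Th = R_1‖R_2 = 4.27 kΩ.
Base-emitter loop: V_Th = I_B·R_Th + V_BE + (β+1)I_B·R_E, so I_B = (1.45 − 0.7) / (4.27 + 51×0.47) = 0.0267 mA.
I_C = β·I_B = 50×0.0267 = 1.34 mA, and I_E = (β+1)I_B = 1.36 mA.
V_CE = V_CC − I_C·R_C − I_E·R_E = 16 − 1.34×1.8 − 1.36×0.47 = 13 V.
V_CE = 13 V > 0.2 V confirms active-region operation.

I_C ≈ 1.3 mA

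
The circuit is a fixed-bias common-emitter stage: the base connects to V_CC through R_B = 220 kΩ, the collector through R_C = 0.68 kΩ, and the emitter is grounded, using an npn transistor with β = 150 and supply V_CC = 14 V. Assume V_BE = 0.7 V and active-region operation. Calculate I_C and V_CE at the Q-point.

Base loop: V_CC = I_B·R_B + V_BE, so I_B = (14 − 0.7)/220 kΩ = 0.0605 mA.
In the active region I_C = β·I_B = 150 × 0.0605 = 9.07 mA.
Collector loop: V_CE = V_CC − I_C·R_C = 14 − 9.07×0.68 = 7.83 V.
Since V_CE = 7.83 V > V_CE(sat) ≈ 0.2 V, the transistor is in the active region as assumed.

I_C ≈ 9.1 mA, V_CE ≈ 7.8 V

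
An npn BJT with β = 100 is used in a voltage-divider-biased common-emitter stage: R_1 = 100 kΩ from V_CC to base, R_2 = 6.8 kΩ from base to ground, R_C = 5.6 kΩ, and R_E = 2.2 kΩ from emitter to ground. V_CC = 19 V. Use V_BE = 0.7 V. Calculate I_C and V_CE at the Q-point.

Thevenize the base divider: V_Th = V_CC·R_2/(R_1+R_2) = 19×6.8/107 = 1.21 V, R_Th = R_1‖R_2 = 6.37 kΩ.
Base-emitter loop: V_Th = I_B·R_Th + V_BE + (β+1)I_B·R_E, so I_B = (1.21 − 0.7) / (6.37 + 101×2.2) = 0.00223 mA.
I_C = β·I_B = 100×0.00223 = 0.223 mA, and I_E = (β+1)I_B = 0.225 mA.
V_CE = V_CC − I_C·R_C − I_E·R_E = 19 − 0.223×5.6 − 0.225×2.2 = 17.3 V.
V_CE = 17.3 V > 0.2 V confirms active-region operation.

I_C ≈ 0.22 mA, V_CE ≈ 17 V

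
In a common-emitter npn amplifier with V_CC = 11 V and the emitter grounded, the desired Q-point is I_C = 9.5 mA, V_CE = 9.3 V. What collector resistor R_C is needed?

Collector loop: V_CC = I_C·R_C + V_CE.
R_C = (V_CC − V_CE)/I_C = (11 − 9.3)/9.5 = 0.179 kΩ.

R_C ≈ 0.18 kΩ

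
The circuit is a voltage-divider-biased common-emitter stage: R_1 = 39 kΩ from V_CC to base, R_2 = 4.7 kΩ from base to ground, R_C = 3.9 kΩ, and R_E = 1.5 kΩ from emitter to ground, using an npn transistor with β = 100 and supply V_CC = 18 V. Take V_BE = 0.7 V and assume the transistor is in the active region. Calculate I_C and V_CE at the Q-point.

I_C ≈ 0.79 mA, V_CE ≈ 14 V

Thevenize the base divider: V_Th = V_CC·R_2/(R_1+R_2) = 18×4.7/43.7 = 1.94 V, R_Th = R_1‖R_2 = 4.19 kΩ.
Base-emitter loop: V_Th = I_B·R_Th + V_BE + (β+1)I_B·R_E, so I_B = (1.94 − 0.7) / (4.19 + 101×1.5) = 0.00794 mA.
I_C = β·I_B = 100×0.00794 = 0.794 mA, and I_E = (β+1)I_B = 0.802 mA.
V_CE = V_CC − I_C·R_C − I_E·R_E = 18 − 0.794×3.9 − 0.802×1.5 = 13.7 V.
V_CE = 13.7 V > 0.2 V confirms active-region operation.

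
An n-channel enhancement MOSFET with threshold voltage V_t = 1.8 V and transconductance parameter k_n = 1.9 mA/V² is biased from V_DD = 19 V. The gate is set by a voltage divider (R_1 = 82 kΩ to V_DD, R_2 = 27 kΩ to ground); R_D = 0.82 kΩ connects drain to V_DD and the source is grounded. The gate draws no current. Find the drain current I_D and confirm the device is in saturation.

I_D ≈ 8 mA

V_G = V_DD·R_2/(R_1+R_2) = 19×27/109 = 4.71 V. With the source grounded, V_GS = V_G = 4.71 V.
Assume saturation: I_D = (k_n/2)(V_GS − V_t)² = (1.9/2)×(4.71 − 1.8)² = 0.95×2.91² = 8.02 mA.
V_DS = V_DD − I_D·R_D = 19 − 8.02×0.82 = 12.4 V.
Saturation requires V_DS ≥ V_GS − V_t = 2.91 V; 12.4 ≥ 2.91 ✓.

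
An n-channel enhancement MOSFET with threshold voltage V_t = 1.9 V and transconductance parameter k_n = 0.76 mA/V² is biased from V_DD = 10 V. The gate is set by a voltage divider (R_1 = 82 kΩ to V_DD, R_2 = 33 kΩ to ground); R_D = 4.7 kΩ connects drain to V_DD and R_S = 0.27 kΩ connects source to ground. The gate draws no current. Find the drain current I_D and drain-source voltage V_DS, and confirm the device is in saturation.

I_D ≈ 0.3 mA, V_DS ≈ 8.5 V

V_G = V_DD·R_2/(R_1+R_2) = 10×33/115 = 2.87 V.
Assume saturation: I_D = (k_n/2)(V_GS − V_t)² with V_GS = V_G − I_D·R_S = 2.87 − 0.27·I_D.
Substituting gives 0.0277·I_D² − 1.2·I_D + 0.357 = 0, with roots I_D = 0.3 or 43 mA.
The root I_D = 43 mA gives V_GS = -8.74 V ≤ V_t, so take I_D = 0.3 mA.
Then V_GS = 2.79 V and V_DS = V_DD − I_D(R_D+R_S) = 10 − 0.3×4.97 = 8.51 V.
Saturation requires V_DS ≥ V_GS − V_t = 0.889 V; 8.51 ≥ 0.889 ✓.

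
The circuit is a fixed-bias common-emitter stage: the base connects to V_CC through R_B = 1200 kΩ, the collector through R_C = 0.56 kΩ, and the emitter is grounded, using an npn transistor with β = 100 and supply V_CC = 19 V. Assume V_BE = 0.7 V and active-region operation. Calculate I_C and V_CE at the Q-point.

Base loop: V_CC = I_B·R_B + V_BE, so I_B = (19 − 0.7)/1200 kΩ = 0.0153 mA.
In the active region I_C = β·I_B = 100 × 0.0153 = 1.53 mA.
Collector loop: V_CE = V_CC − I_C·R_C = 19 − 1.53×0.56 = 18.1 V.
Since V_CE = 18.1 V > V_CE(sat) ≈ 0.2 V, the transistor is in the active region as assumed.

I_C ≈ 1.5 mA, V_CE ≈ 18 V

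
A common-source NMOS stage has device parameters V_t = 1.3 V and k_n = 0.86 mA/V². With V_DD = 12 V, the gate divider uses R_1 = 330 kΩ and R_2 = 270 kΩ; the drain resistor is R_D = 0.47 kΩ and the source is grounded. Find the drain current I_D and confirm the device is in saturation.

I_D ≈ 7.2 mA

V_G = V_DD·R_2/(R_1+R_2) = 12×270/600 = 5.4 V. With the source grounded, V_GS = V_G = 5.4 V.
Assume saturation: I_D = (k_n/2)(V_GS − V_t)² = (0.86/2)×(5.4 − 1.3)² = 0.43×4.1² = 7.23 mA.
V_DS = V_DD − I_D·R_D = 12 − 7.23×0.47 = 8.6 V.
Saturation requires V_DS ≥ V_GS − V_t = 4.1 V; 8.6 ≥ 4.1 ✓.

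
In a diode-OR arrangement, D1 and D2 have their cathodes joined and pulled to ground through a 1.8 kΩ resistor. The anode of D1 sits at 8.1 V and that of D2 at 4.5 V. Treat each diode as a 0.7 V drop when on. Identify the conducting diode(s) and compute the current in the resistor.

Assume both conduct. Then node N would need to be at both 8.1−0.7 = 7.4 V and 4.5−0.7 = 3.8 V, which is impossible.
Assume only D1 conducts: V_N = 8.1 − 0.7 = 7.4 V, so I_R = 7.4/1.8 = 4.11 mA.
Check D2: its anode-to-cathode voltage is 4.5 − 7.4 = -2.9 V < 0.7 V, so it is off. The assumption is consistent.

Only D1 conducts; I_R ≈ 4.1 mA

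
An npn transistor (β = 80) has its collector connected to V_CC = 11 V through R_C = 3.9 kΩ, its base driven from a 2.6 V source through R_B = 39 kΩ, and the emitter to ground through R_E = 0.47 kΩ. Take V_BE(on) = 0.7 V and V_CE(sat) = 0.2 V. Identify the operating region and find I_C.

active; I_C ≈ 2 mA

Assume active. Base-emitter loop: I_B = (V_BB − V_BE)/(R_B + (β+1)R_E) = (2.6 − 0.7)/(39 + 81×0.47) = 0.0247 mA.
I_C = β·I_B = 80×0.0247 = 1.97 mA.
V_CE = V_CC − I_C·R_C − I_E·R_E = 11 − 1.97×3.9 − 2×0.47 = 2.37 V > V_CE(sat), so the active-region assumption holds.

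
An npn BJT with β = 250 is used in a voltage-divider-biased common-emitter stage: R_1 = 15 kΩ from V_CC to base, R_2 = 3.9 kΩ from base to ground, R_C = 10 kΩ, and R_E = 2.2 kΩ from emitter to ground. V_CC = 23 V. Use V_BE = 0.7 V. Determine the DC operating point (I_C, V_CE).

Thevenize the base divider: V_Th = V_CC·R_2/(R_1+R_2) = 23×3.9/18.9 = 4.75 V, R_Th = R_1‖R_2 = 3.1 kΩ.
Base-emitter loop: V_Th = I_B·R_Th + V_BE + (β+1)I_B·R_E, so I_B = (4.75 − 0.7) / (3.1 + 251×2.2) = 0.00729 mA.
I_C = β·I_B = 250×0.00729 = 1.82 mA, and I_E = (β+1)I_B = 1.83 mA.
V_CE = V_CC − I_C·R_C − I_E·R_E = 23 − 1.82×10 − 1.83×2.2 = 0.761 V.
V_CE = 0.761 V > 0.2 V confirms active-region operation.

I_C ≈ 1.8 mA, V_CE ≈ 0.76 V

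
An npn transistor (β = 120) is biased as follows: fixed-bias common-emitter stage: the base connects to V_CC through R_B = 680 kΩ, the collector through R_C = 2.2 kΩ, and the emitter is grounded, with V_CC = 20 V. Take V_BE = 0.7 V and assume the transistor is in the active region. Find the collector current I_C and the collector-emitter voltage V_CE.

Base loop: V_CC = I_B·R_B + V_BE, so I_B = (20 − 0.7)/680 kΩ = 0.0284 mA.
In the active region I_C = β·I_B = 120 × 0.0284 = 3.41 mA.
Collector loop: V_CE = V_CC − I_C·R_C = 20 − 3.41×2.2 = 12.5 V.
Since V_CE = 12.5 V > V_CE(sat) ≈ 0.2 V, the transistor is in the active region as assumed.

I_C ≈ 3.4 mA, V_CE ≈ 13 V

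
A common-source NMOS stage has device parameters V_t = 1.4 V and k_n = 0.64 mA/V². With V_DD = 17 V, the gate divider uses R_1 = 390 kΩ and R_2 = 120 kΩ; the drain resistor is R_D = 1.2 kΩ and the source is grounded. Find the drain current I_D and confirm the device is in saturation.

I_D ≈ 2.2 mA

V_G = V_DD·R_2/(R_1+R_2) = 17×120/510 = 4 V. With the source grounded, V_GS = V_G = 4 V.
Assume saturation: I_D = (k_n/2)(V_GS − V_t)² = (0.64/2)×(4 − 1.4)² = 0.32×2.6² = 2.16 mA.
V_DS = V_DD − I_D·R_D = 17 − 2.16×1.2 = 14.4 V.
Saturation requires V_DS ≥ V_GS − V_t = 2.6 V; 14.4 ≥ 2.6 ✓.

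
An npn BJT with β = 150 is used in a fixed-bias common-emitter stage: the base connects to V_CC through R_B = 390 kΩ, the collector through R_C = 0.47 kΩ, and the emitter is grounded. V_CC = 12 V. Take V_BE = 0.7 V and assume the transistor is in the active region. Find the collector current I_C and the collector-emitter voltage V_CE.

Base loop: V_CC = I_B·R_B + V_BE, so I_B = (12 − 0.7)/390 kΩ = 0.029 mA.
In the active region I_C = β·I_B = 150 × 0.029 = 4.35 mA.
Collector loop: V_CE = V_CC − I_C·R_C = 12 − 4.35×0.47 = 9.96 V.
Since V_CE = 9.96 V > V_CE(sat) ≈ 0.2 V, the transistor is in the active region as assumed.

I_C ≈ 4.3 mA, V_CE ≈ 10 V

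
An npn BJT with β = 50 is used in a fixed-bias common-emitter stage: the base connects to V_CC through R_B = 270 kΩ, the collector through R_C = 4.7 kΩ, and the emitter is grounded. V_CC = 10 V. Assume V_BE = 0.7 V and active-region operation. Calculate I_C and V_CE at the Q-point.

I_C ≈ 1.7 mA, V_CE ≈ 1.9 V

Base loop: V_CC = I_B·R_B + V_BE, so I_B = (10 − 0.7)/270 kΩ = 0.0344 mA.
In the active region I_C = β·I_B = 50 × 0.0344 = 1.72 mA.
Collector loop: V_CE = V_CC − I_C·R_C = 10 − 1.72×4.7 = 1.91 V.
Since V_CE = 1.91 V > V_CE(sat) ≈ 0.2 V, the transistor is in the active region as assumed.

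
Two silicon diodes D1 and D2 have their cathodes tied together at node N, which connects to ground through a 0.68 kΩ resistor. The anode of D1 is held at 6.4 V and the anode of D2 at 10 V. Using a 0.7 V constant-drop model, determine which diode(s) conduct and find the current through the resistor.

Only D2 conducts; I_R ≈ 14 mA

Assume both conduct. Then node N would need to be at both 6.4−0.7 = 5.7 V and 10−0.7 = 9.3 V, which is impossible.
Assume only D2 conducts: V_N = 10 − 0.7 = 9.3 V, so I_R = 9.3/0.68 = 13.7 mA.
Check D1: its anode-to-cathode voltage is 6.4 − 9.3 = -2.9 V < 0.7 V, so it is off. The assumption is consistent.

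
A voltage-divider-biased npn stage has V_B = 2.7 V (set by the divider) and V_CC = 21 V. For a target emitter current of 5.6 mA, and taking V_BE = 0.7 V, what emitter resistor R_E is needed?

V_E = V_B − V_BE = 2.7 − 0.7 = 2 V.
R_E = V_E / I_E = 2 / 5.6 = 0.357 kΩ.

R_E ≈ 0.36 kΩ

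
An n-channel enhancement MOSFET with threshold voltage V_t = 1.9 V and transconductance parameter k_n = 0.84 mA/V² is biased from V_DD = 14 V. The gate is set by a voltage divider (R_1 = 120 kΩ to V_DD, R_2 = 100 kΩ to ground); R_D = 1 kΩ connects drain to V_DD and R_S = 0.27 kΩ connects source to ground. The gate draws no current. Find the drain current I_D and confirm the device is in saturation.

I_D ≈ 4.5 mA

V_G = V_DD·R_2/(R_1+R_2) = 14×100/220 = 6.36 V.
Assume saturation: I_D = (k_n/2)(V_GS − V_t)² with V_GS = V_G − I_D·R_S = 6.36 − 0.27·I_D.
Substituting gives 0.0306·I_D² − 2.01·I_D + 8.37 = 0, with roots I_D = 4.46 or 61.3 mA.
The root I_D = 61.3 mA gives V_GS = -10.2 V ≤ V_t, so take I_D = 4.46 mA.
Then V_GS = 5.16 V and V_DS = V_DD − I_D(R_D+R_S) = 14 − 4.46×1.27 = 8.33 V.
Saturation requires V_DS ≥ V_GS − V_t = 3.26 V; 8.33 ≥ 3.26 ✓.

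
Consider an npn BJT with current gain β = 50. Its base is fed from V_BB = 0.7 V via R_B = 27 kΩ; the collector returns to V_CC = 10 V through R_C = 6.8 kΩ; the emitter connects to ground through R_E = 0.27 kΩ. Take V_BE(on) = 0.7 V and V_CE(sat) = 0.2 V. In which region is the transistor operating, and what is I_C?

V_BB = 0.7 V ≤ V_BE(on) = 0.7 V, so the base-emitter junction is not forward biased.
The transistor is in cutoff: I_B = I_C = 0.

cutoff; I_C ≈ 0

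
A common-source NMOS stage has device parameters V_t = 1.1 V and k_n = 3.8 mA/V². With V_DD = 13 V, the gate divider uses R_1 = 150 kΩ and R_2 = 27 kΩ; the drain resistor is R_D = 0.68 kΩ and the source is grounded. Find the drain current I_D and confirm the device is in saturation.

V_G = V_DD·R_2/(R_1+R_2) = 13×27/177 = 1.98 V. With the source grounded, V_GS = V_G = 1.98 V.
Assume saturation: I_D = (k_n/2)(V_GS − V_t)² = (3.8/2)×(1.98 − 1.1)² = 1.9×0.883² = 1.48 mA.
V_DS = V_DD − I_D·R_D = 13 − 1.48×0.68 = 12 V.
Saturation requires V_DS ≥ V_GS − V_t = 0.883 V; 12 ≥ 0.883 ✓.

I_D ≈ 1.5 mA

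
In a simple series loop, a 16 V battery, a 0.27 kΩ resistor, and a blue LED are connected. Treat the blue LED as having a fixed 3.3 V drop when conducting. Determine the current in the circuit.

I ≈ 47 mA

KVL around the loop: 16 = V_D + I·R = 3.3 + I × 0.27 kΩ.
So I = (16 − 3.3) / 0.27 kΩ = 12.7 / 0.27 = 47 mA.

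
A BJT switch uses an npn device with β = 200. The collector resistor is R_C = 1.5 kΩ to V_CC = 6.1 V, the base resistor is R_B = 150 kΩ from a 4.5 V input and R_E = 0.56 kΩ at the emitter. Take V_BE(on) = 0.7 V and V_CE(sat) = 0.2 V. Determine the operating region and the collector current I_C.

Assume active: I_B = (4.5 − 0.7)/(150 + 201×0.56) = 0.0145 mA, I_C = β·I_B = 2.89 mA.
Then V_CE = 6.1 − 2.89×1.5 − 2.91×0.56 = 0.129 V < 0.2 V — the active assumption fails.
Re-solve with V_CE = 0.2 V. KCL at the emitter: V_E/R_E = (V_BB−0.7−V_E)/R_B + (V_CC−0.2−V_E)/R_C, giving V_E = 1.61 V.
I_C = (V_CC − 0.2 − V_E)/R_C = (5.9 − 1.61)/1.5 = 2.86 mA.
Check: I_B = (3.8 − 1.61)/150 = 0.0146 mA, and β·I_B = 2.92 mA > I_C, confirming saturation.

saturation; I_C ≈ 2.9 mA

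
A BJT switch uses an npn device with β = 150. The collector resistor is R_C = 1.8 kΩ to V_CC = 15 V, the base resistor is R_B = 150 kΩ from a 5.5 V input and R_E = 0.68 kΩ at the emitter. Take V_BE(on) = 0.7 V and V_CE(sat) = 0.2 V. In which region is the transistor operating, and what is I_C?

Assume active. Base-emitter loop: I_B = (V_BB − V_BE)/(R_B + (β+1)R_E) = (5.5 − 0.7)/(150 + 151×0.68) = 0.019 mA.
I_C = β·I_B = 150×0.019 = 2.85 mA.
V_CE = V_CC − I_C·R_C − I_E·R_E = 15 − 2.85×1.8 − 2.87×0.68 = 7.92 V > V_CE(sat), so the active-region assumption holds.

active; I_C ≈ 2.8 mA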